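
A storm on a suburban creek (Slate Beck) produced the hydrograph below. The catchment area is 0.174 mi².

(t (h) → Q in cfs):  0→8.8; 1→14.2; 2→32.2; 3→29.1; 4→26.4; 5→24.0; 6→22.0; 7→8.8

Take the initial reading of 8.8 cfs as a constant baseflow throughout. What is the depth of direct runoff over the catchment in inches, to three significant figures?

Direct runoff: 0.0, 5.4, 23.4, 20.3, 17.6, 15.2, 13.2, 0.0 cfs; ΣQ_DR = 95.10 cfs.
V = ΣQ_DR · Δt = 95.10 × 3600 s = 3.424 × 10^5 ft³.
Over A = 0.174 mi², depth = V / A = 0.847 in.

d ≈ 0.847 in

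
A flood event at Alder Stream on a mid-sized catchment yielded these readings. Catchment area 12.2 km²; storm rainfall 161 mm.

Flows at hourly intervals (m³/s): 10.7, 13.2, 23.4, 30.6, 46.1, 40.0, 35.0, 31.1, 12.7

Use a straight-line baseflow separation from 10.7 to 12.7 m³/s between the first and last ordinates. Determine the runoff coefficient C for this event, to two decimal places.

ΣQ_DR = 137.5 m³/s; V = ΣQ_DR·Δt = 4.950 × 10^5 m³.
Runoff depth d = V / A = 40.57 mm.
C = d / P = 40.57 / 161 = 0.25.

C ≈ 0.25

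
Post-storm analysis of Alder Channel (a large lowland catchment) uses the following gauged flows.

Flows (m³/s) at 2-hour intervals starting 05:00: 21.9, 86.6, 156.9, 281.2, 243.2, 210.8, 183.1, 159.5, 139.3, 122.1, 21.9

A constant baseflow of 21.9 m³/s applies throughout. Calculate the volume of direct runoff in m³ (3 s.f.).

V ≈ 9.98 × 10^6 m³

Direct-runoff ordinates (Q − Q_b): 0.0, 64.7, 135.0, 259.3, 221.3, 188.9, 161.2, 137.6, 117.4, 100.2, 0.0 m³/s.
ΣQ_DR = 1386 m³/s.
With Δt = 2 h = 7200 s, V = ΣQ_DR · Δt = 1386 × 7200 = 9.98 × 10^6 m³.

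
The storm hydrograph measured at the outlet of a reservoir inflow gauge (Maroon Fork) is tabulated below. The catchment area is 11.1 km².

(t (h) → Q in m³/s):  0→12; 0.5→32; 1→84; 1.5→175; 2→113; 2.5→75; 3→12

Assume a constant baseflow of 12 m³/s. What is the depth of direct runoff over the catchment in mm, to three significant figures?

Direct runoff: 0.0, 20.0, 72.0, 163.0, 101.0, 63.0, 0.0 m³/s; ΣQ_DR = 419.0 m³/s.
V = ΣQ_DR · Δt = 419.0 × 1800 s = 7.542 × 10^5 m³.
Over A = 11.1 km², depth = V / A = 67.9 mm.

d ≈ 67.9 mm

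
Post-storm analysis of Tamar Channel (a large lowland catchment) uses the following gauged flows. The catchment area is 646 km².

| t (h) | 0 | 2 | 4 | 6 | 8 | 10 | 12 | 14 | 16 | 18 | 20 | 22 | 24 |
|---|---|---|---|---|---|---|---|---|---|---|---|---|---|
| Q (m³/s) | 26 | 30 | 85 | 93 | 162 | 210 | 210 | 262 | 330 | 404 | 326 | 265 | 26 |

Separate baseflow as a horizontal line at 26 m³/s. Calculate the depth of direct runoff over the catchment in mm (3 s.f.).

Direct runoff: 0.0, 4.0, 59.0, 67.0, 136.0, 184.0, 184.0, 236.0, 304.0, 378.0, 300.0, 239.0, 0.0 m³/s; ΣQ_DR = 2091 m³/s.
V = ΣQ_DR · Δt = 2091 × 7200 s = 1.506 × 10^7 m³.
Over A = 646 km², depth = V / A = 23.3 mm.

d ≈ 23.3 mm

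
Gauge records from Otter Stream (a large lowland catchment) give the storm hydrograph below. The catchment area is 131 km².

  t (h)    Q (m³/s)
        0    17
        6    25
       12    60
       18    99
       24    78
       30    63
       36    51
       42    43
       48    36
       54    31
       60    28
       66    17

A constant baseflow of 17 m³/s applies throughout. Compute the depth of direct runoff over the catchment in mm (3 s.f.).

d ≈ 56.7 mm

Direct runoff: 0.0, 8.0, 43.0, 82.0, 61.0, 46.0, 34.0, 26.0, 19.0, 14.0, 11.0, 0.0 m³/s; ΣQ_DR = 344.0 m³/s.
V = ΣQ_DR · Δt = 344.0 × 21600 s = 7.430 × 10^6 m³.
Over A = 131 km², depth = V / A = 56.7 mm.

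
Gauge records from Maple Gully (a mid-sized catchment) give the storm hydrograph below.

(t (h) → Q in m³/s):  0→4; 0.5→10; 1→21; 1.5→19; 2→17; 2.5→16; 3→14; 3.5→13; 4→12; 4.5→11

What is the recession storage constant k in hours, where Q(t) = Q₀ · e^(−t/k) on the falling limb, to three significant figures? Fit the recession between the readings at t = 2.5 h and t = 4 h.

k ≈ 5.21 h

On the falling limb, Q drops from 16 to 12 m³/s between t = 2.5 h and t = 4 h (Δt = 1.5 h).
k = −Δt / ln(Q₂/Q₁) = −1.5 / ln(12/16) = 5.21 h.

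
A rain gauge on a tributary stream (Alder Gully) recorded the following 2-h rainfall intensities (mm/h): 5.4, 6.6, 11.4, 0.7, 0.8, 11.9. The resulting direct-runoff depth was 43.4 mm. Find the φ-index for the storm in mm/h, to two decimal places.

φ ≈ 3.40 mm/h

Only the 4 blocks with intensity above φ contribute runoff: 5.4, 6.6, 11.4, 11.9 mm/h.
Σ(I−φ)·Δt = d  ⇒  (5.4+6.6+11.4+11.9 − 4φ)·2 = 43.4
φ = (35.30 − 43.4/2) / 4 = 3.40 mm/h.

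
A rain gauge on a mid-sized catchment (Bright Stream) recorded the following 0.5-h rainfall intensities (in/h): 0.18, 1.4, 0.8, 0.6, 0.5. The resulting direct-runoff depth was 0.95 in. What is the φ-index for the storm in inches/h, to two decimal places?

Only the 4 blocks with intensity above φ contribute runoff: 1.4, 0.8, 0.6, 0.5 in/h.
Σ(I−φ)·Δt = d  ⇒  (1.4+0.8+0.6+0.5 − 4φ)·0.5 = 0.95
φ = (3.300 − 0.95/0.5) / 4 = 0.35 in/h.

φ ≈ 0.35 in/h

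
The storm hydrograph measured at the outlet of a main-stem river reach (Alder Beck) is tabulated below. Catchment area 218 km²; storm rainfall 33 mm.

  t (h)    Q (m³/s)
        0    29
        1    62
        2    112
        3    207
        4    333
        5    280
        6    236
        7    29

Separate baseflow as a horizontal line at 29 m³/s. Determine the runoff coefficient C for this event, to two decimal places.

C ≈ 0.53

ΣQ_DR = 1056 m³/s; V = ΣQ_DR·Δt = 3.802 × 10^6 m³.
Runoff depth d = V / A = 17.44 mm.
C = d / P = 17.44 / 33 = 0.53.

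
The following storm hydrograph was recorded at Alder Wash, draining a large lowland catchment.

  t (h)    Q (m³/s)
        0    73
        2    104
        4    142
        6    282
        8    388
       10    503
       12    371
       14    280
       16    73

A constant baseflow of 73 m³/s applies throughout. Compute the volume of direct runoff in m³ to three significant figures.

V ≈ 1.12 × 10^7 m³

Direct-runoff ordinates (Q − Q_b): 0.0, 31.0, 69.0, 209.0, 315.0, 430.0, 298.0, 207.0, 0.0 m³/s.
ΣQ_DR = 1559 m³/s.
With Δt = 2 h = 7200 s, V = ΣQ_DR · Δt = 1559 × 7200 = 1.12 × 10^7 m³.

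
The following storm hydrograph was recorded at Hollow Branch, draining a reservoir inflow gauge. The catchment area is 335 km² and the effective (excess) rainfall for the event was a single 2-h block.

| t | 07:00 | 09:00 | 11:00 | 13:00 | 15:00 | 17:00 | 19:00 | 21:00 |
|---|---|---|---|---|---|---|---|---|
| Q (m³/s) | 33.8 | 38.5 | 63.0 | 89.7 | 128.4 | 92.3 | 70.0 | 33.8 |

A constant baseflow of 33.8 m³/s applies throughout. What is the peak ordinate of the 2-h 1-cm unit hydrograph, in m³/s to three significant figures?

Direct runoff: 0.0, 4.7, 29.2, 55.9, 94.6, 58.5, 36.2, 0.0 m³/s; ΣQ_DR = 279.1 m³/s, peak = 94.6 m³/s.
Runoff depth d = ΣQ_DR·Δt / A = 279.1 × 7200 / (335 km²) = 5.999 mm.
The 1-cm UH is the DRH scaled by (10 mm)/d, so U_p = 94.6 × 10/5.999 = 158 m³/s.

U_p ≈ 158 m³/s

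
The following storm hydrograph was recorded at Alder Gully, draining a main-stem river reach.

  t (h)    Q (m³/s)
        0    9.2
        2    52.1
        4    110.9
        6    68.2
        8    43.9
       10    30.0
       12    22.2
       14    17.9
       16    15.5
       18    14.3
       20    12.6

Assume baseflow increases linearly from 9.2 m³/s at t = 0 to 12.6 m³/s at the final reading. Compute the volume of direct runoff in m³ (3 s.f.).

V ≈ 1.99 × 10^6 m³

Direct-runoff ordinates (Q − Q_b): 0.00, 42.56, 101.02, 57.98, 33.34, 19.10, 10.96, 6.32, 3.58, 2.04, 0.00 m³/s.
ΣQ_DR = 276.9 m³/s.
With Δt = 2 h = 7200 s, V = ΣQ_DR · Δt = 276.9 × 7200 = 1.99 × 10^6 m³.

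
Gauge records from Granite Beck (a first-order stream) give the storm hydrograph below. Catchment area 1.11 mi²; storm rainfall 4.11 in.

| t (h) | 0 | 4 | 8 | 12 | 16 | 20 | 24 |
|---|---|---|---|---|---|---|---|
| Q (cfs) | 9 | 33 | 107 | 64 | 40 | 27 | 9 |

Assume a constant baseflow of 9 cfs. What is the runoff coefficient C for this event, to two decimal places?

C ≈ 0.31

ΣQ_DR = 226.0 cfs; V = ΣQ_DR·Δt = 3.254 × 10^6 ft³.
Runoff depth d = V / A = 1.262 in.
C = d / P = 1.262 / 4.11 = 0.31.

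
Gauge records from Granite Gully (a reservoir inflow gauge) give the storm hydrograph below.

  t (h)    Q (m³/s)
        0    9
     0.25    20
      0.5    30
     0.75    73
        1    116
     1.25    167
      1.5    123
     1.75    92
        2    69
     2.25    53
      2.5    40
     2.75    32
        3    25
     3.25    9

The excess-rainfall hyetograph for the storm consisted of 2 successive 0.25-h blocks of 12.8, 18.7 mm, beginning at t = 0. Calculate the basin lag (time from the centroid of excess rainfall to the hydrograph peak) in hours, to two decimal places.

Centroid of excess rainfall: t_c = Σ P_i·t̄_i / ΣP_i = 0.2734 h (block centres at 0.125, 0.375 h).
Hydrograph peak occurs at t = 1.25 h, so basin lag t_L = 1.25 − 0.2734 = 0.98 h.

t_L ≈ 0.98 h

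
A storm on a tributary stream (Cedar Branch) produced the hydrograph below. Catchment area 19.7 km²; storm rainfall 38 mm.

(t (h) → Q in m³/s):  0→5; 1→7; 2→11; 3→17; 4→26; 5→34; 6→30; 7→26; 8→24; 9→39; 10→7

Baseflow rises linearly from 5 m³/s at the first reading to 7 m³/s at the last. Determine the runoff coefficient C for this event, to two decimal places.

ΣQ_DR = 160.0 m³/s; V = ΣQ_DR·Δt = 5.760 × 10^5 m³.
Runoff depth d = V / A = 29.24 mm.
C = d / P = 29.24 / 38 = 0.77.

C ≈ 0.77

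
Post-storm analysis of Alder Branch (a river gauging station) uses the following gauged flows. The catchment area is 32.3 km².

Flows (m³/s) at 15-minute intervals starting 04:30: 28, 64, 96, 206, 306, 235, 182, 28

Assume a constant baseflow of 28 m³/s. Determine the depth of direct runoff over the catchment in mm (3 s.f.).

d ≈ 25.7 mm

Direct runoff: 0.0, 36.0, 68.0, 178.0, 278.0, 207.0, 154.0, 0.0 m³/s; ΣQ_DR = 921.0 m³/s.
V = ΣQ_DR · Δt = 921.0 × 900 s = 8.289 × 10^5 m³.
Over A = 32.3 km², depth = V / A = 25.7 mm.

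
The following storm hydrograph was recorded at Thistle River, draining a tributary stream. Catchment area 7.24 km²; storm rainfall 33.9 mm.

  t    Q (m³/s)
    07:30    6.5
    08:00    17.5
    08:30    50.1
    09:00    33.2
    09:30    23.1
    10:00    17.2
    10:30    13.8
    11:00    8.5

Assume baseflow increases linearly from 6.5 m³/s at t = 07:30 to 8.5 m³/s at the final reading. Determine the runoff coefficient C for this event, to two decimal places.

ΣQ_DR = 109.9 m³/s; V = ΣQ_DR·Δt = 1.978 × 10^5 m³.
Runoff depth d = V / A = 27.32 mm.
C = d / P = 27.32 / 33.9 = 0.81.

C ≈ 0.81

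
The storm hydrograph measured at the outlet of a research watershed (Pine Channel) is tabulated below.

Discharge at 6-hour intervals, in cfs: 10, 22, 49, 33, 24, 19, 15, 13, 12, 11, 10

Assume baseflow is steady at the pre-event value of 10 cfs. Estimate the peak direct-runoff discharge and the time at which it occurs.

Q_p = 39.0 cfs at t = 12 h

Subtracting baseflow gives direct-runoff ordinates: 0.0, 12.0, 39.0, 23.0, 14.0, 9.0, 5.0, 3.0, 2.0, 1.0, 0.0 cfs.
The maximum is 39.0 cfs, occurring at the reading for t = 12 h.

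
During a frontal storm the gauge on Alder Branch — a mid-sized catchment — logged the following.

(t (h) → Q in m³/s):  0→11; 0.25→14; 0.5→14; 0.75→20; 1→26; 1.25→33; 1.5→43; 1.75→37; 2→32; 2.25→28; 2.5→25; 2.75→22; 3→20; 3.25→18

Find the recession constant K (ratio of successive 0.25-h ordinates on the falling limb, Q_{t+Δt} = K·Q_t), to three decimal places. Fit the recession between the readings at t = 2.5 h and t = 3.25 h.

K ≈ 0.896

Using the recession-limb readings at t = 2.5 h and t = 3.25 h: Q falls from 25 to 18 m³/s over 3 intervals.
K = (Q₂/Q₁)^(1/3) = (18/25)^(1/3) = 0.896.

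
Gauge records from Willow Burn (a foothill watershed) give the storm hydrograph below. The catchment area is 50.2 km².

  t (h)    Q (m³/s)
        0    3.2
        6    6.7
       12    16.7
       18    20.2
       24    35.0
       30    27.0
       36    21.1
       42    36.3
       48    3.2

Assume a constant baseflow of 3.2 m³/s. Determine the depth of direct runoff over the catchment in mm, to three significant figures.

Direct runoff: 0.0, 3.5, 13.5, 17.0, 31.8, 23.8, 17.9, 33.1, 0.0 m³/s; ΣQ_DR = 140.6 m³/s.
V = ΣQ_DR · Δt = 140.6 × 21600 s = 3.037 × 10^6 m³.
Over A = 50.2 km², depth = V / A = 60.5 mm.

d ≈ 60.5 mm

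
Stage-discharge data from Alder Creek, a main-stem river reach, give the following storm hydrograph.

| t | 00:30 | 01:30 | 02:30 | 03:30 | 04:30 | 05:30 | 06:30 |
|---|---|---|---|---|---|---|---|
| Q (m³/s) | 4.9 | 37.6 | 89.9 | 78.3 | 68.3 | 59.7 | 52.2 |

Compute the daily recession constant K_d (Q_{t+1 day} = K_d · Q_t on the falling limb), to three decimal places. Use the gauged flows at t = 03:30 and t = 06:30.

K_d ≈ 0.039

Between t = 03:30 and t = 06:30 the flow falls from 78.3 to 52.2 m³/s over 3×1 h = 3 h.
Per-interval ratio K = (52.2/78.3)^(1/3) = 0.8736; K_d = K^(24/1) = 0.039.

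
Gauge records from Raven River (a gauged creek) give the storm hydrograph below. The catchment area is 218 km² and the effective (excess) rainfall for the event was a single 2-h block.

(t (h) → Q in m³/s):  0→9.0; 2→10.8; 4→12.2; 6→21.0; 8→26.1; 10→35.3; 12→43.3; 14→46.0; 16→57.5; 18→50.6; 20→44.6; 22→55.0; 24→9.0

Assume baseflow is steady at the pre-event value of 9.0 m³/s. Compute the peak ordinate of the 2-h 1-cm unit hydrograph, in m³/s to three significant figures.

Direct runoff: 0.0, 1.8, 3.2, 12.0, 17.1, 26.3, 34.3, 37.0, 48.5, 41.6, 35.6, 46.0, 0.0 m³/s; ΣQ_DR = 303.4 m³/s, peak = 48.5 m³/s.
Runoff depth d = ΣQ_DR·Δt / A = 303.4 × 7200 / (218 km²) = 10.02 mm.
The 1-cm UH is the DRH scaled by (10 mm)/d, so U_p = 48.5 × 10/10.02 = 48.4 m³/s.

U_p ≈ 48.4 m³/s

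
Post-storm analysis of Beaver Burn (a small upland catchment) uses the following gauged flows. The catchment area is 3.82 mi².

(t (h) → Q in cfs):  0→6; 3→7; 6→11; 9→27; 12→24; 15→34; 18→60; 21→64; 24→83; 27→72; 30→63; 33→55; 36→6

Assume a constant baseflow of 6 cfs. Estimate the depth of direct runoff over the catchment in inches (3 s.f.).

d ≈ 0.528 in

Direct runoff: 0.0, 1.0, 5.0, 21.0, 18.0, 28.0, 54.0, 58.0, 77.0, 66.0, 57.0, 49.0, 0.0 cfs; ΣQ_DR = 434.0 cfs.
V = ΣQ_DR · Δt = 434.0 × 10800 s = 4.687 × 10^6 ft³.
Over A = 3.82 mi², depth = V / A = 0.528 in.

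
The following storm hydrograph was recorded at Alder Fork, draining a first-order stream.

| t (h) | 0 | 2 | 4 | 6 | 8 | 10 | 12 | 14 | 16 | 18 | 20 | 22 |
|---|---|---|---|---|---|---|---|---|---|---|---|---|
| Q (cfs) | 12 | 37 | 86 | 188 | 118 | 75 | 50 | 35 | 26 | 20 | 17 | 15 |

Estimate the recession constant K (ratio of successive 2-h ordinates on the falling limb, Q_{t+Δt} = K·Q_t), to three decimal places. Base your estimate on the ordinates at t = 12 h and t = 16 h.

Using the recession-limb readings at t = 12 h and t = 16 h: Q falls from 50 to 26 cfs over 2 intervals.
K = (Q₂/Q₁)^(1/2) = (26/50)^(1/2) = 0.721.

K ≈ 0.721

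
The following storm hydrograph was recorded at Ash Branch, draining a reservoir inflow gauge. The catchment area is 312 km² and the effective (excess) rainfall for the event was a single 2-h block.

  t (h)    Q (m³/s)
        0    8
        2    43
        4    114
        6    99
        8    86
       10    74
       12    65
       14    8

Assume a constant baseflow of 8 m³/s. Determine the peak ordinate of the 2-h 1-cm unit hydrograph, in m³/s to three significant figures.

Direct runoff: 0.0, 35.0, 106.0, 91.0, 78.0, 66.0, 57.0, 0.0 m³/s; ΣQ_DR = 433.0 m³/s, peak = 106.0 m³/s.
Runoff depth d = ΣQ_DR·Δt / A = 433.0 × 7200 / (312 km²) = 9.992 mm.
The 1-cm UH is the DRH scaled by (10 mm)/d, so U_p = 106.0 × 10/9.992 = 106 m³/s.

U_p ≈ 106 m³/s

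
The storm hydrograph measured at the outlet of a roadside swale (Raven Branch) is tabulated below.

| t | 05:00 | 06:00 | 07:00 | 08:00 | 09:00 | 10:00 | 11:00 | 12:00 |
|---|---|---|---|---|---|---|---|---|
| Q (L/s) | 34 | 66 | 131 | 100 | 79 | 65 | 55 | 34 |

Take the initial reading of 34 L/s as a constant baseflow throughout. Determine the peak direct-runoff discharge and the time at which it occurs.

Subtracting baseflow gives direct-runoff ordinates: 0.0, 32.0, 97.0, 66.0, 45.0, 31.0, 21.0, 0.0 L/s.
The maximum is 97.0 L/s, occurring at the reading for t = 07:00.

Q_p = 97.0 L/s at t = 07:00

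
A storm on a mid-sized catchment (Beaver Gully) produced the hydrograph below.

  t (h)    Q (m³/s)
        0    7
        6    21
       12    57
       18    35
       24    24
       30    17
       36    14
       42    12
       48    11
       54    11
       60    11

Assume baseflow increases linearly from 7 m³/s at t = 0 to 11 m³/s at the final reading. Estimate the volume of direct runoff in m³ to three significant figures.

V ≈ 2.61 × 10^6 m³

Direct-runoff ordinates (Q − Q_b): 0.00, 13.60, 49.20, 26.80, 15.40, 8.00, 4.60, 2.20, 0.80, 0.40, 0.00 m³/s.
ΣQ_DR = 121.0 m³/s.
With Δt = 6 h = 21600 s, V = ΣQ_DR · Δt = 121.0 × 21600 = 2.61 × 10^6 m³.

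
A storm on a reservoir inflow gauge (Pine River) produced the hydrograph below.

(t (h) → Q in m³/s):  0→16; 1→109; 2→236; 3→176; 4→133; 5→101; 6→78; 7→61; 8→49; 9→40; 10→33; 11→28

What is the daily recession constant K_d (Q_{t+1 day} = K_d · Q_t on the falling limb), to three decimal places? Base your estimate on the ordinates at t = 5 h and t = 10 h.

Between t = 5 h and t = 10 h the flow falls from 101 to 33 m³/s over 5×1 h = 5 h.
Per-interval ratio K = (33/101)^(1/5) = 0.7995; K_d = K^(24/1) = 0.005.

K_d ≈ 0.005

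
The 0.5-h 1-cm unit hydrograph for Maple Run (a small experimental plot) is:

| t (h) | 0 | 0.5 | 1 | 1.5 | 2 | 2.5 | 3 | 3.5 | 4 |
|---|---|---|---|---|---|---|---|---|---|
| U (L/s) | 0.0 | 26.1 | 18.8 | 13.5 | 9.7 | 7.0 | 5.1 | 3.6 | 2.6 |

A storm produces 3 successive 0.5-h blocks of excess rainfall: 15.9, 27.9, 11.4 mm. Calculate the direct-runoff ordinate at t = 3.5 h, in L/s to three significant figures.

By discrete convolution, Q_j = Σ (P_i / 10 mm) · U_{j−i}.
At t = 3.5 h (j=7): Q = (15.9/10)·3.6 + (27.9/10)·5.1 + (11.4/10)·7.0 = 27.9 L/s.

Q ≈ 27.9 L/s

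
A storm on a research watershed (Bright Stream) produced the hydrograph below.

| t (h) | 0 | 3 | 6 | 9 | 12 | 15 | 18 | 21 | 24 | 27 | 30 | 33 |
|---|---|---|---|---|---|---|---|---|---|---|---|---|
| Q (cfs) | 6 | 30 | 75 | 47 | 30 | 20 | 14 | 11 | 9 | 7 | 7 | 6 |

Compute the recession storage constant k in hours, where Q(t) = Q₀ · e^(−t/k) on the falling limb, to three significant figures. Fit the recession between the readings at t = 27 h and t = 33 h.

k ≈ 38.9 h

On the falling limb, Q drops from 7 to 6 cfs between t = 27 h and t = 33 h (Δt = 6 h).
k = −Δt / ln(Q₂/Q₁) = −6 / ln(6/7) = 38.9 h.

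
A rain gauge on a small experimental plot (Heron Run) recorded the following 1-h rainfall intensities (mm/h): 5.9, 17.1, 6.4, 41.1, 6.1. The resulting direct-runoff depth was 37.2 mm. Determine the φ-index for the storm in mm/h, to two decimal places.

φ ≈ 10.50 mm/h

Only the 2 blocks with intensity above φ contribute runoff: 17.1, 41.1 mm/h.
Σ(I−φ)·Δt = d  ⇒  (17.1+41.1 − 2φ)·1 = 37.2
φ = (58.20 − 37.2/1) / 2 = 10.50 mm/h.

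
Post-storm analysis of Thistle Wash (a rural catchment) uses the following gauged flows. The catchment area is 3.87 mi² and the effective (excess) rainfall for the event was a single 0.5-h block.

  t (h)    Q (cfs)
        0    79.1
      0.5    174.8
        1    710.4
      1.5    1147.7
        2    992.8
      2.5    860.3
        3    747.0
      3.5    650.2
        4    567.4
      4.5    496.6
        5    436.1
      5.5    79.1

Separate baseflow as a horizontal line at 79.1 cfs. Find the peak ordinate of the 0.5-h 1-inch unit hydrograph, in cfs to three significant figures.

U_p ≈ 891 cfs

Direct runoff: 0.0, 95.7, 631.3, 1068.6, 913.7, 781.2, 667.9, 571.1, 488.3, 417.5, 357.0, 0.0 cfs; ΣQ_DR = 5992 cfs, peak = 1068.6 cfs.
Runoff depth d = ΣQ_DR·Δt / A = 5992 × 1800 / (3.87 mi²) = 1.200 in.
The 1-inch UH is the DRH scaled by (1 in)/d, so U_p = 1068.6 × 1/1.200 = 891 cfs.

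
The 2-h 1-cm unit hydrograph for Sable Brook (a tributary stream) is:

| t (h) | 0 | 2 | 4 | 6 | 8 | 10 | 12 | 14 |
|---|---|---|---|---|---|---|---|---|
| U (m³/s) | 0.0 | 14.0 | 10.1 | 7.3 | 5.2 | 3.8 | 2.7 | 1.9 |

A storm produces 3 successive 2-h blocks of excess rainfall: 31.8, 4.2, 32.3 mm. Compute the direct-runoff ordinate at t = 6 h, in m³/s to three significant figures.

Q ≈ 72.7 m³/s

By discrete convolution, Q_j = Σ (P_i / 10 mm) · U_{j−i}.
At t = 6 h (j=3): Q = (31.8/10)·7.3 + (4.2/10)·10.1 + (32.3/10)·14.0 = 72.7 m³/s.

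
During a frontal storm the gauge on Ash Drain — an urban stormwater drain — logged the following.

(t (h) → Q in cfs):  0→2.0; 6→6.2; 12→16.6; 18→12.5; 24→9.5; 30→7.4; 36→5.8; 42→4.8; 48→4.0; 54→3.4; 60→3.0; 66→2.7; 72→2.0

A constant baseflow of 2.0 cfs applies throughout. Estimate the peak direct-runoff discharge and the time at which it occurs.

Q_p = 14.6 cfs at t = 12 h

Subtracting baseflow gives direct-runoff ordinates: 0.0, 4.2, 14.6, 10.5, 7.5, 5.4, 3.8, 2.8, 2.0, 1.4, 1.0, 0.7, 0.0 cfs.
The maximum is 14.6 cfs, occurring at the reading for t = 12 h.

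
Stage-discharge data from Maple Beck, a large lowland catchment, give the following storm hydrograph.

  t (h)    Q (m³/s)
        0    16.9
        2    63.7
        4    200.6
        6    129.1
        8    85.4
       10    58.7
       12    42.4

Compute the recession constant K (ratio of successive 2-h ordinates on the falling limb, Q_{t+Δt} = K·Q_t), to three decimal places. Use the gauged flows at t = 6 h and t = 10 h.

K ≈ 0.674

Using the recession-limb readings at t = 6 h and t = 10 h: Q falls from 129.1 to 58.7 m³/s over 2 intervals.
K = (Q₂/Q₁)^(1/2) = (58.7/129.1)^(1/2) = 0.674.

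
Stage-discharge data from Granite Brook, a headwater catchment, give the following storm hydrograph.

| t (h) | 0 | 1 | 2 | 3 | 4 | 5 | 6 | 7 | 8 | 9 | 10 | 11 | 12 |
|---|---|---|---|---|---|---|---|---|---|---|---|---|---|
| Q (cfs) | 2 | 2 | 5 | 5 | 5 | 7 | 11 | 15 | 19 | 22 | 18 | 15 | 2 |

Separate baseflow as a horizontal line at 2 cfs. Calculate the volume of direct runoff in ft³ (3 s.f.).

Direct-runoff ordinates (Q − Q_b): 0.0, 0.0, 3.0, 3.0, 3.0, 5.0, 9.0, 13.0, 17.0, 20.0, 16.0, 13.0, 0.0 cfs.
ΣQ_DR = 102.0 cfs.
With Δt = 1 h = 3600 s, V = ΣQ_DR · Δt = 102.0 × 3600 = 3.67 × 10^5 ft³.

V ≈ 3.67 × 10^5 ft³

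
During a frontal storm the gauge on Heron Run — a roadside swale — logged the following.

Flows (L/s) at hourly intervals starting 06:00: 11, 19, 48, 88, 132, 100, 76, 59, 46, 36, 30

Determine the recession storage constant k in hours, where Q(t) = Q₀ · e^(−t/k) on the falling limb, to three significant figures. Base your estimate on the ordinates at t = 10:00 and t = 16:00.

k ≈ 4.05 h

On the falling limb, Q drops from 132 to 30 L/s between t = 10:00 and t = 16:00 (Δt = 6 h).
k = −Δt / ln(Q₂/Q₁) = −6 / ln(30/132) = 4.05 h.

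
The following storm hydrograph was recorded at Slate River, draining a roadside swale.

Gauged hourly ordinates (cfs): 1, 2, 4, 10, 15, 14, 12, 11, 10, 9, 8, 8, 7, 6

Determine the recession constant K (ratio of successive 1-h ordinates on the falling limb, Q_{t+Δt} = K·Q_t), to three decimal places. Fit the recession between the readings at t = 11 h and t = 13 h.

K ≈ 0.866

Using the recession-limb readings at t = 11 h and t = 13 h: Q falls from 8 to 6 cfs over 2 intervals.
K = (Q₂/Q₁)^(1/2) = (6/8)^(1/2) = 0.866.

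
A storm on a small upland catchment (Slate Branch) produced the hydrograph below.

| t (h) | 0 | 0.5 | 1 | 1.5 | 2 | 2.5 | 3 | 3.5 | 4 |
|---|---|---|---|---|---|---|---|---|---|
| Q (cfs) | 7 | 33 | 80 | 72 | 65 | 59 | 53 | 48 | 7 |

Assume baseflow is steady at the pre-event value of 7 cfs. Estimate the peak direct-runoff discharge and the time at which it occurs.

Q_p = 73.0 cfs at t = 1 h

Subtracting baseflow gives direct-runoff ordinates: 0.0, 26.0, 73.0, 65.0, 58.0, 52.0, 46.0, 41.0, 0.0 cfs.
The maximum is 73.0 cfs, occurring at the reading for t = 1 h.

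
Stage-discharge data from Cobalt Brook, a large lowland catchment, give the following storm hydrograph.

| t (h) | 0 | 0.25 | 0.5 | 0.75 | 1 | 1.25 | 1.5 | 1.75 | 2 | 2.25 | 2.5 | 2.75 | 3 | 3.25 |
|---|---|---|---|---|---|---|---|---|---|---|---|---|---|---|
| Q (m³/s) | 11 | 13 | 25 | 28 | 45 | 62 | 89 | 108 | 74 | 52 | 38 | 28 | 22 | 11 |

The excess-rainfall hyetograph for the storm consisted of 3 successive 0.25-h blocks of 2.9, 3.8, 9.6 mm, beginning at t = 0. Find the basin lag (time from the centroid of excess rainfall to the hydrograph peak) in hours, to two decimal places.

Centroid of excess rainfall: t_c = Σ P_i·t̄_i / ΣP_i = 0.4778 h (block centres at 0.125, 0.375, 0.625 h).
Hydrograph peak occurs at t = 1.75 h, so basin lag t_L = 1.75 − 0.4778 = 1.27 h.

t_L ≈ 1.27 h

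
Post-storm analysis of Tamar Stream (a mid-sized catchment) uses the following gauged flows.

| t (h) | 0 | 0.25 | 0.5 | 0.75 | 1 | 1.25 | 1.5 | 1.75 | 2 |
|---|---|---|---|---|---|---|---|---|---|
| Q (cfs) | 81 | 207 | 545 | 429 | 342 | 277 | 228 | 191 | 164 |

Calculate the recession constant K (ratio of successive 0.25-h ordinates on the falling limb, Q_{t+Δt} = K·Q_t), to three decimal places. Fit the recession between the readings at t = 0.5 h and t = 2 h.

Using the recession-limb readings at t = 0.5 h and t = 2 h: Q falls from 545 to 164 cfs over 6 intervals.
K = (Q₂/Q₁)^(1/6) = (164/545)^(1/6) = 0.819.

K ≈ 0.819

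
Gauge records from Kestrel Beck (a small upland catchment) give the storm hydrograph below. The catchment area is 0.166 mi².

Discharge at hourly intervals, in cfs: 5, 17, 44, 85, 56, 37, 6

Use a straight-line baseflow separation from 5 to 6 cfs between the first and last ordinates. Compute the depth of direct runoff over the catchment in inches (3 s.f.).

d ≈ 1.97 in

Direct runoff: 0.00, 11.83, 38.67, 79.50, 50.33, 31.17, 0.00 cfs; ΣQ_DR = 211.5 cfs.
V = ΣQ_DR · Δt = 211.5 × 3600 s = 7.614 × 10^5 ft³.
Over A = 0.166 mi², depth = V / A = 1.97 in.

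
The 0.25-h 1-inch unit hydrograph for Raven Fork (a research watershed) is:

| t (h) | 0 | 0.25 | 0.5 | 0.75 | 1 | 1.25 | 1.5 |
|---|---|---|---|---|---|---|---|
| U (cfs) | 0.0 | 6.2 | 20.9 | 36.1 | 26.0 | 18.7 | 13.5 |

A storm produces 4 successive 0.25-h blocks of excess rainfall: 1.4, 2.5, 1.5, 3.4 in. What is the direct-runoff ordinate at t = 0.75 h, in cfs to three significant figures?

Q ≈ 112 cfs

By discrete convolution, Q_j = Σ (P_i / 1 in) · U_{j−i}.
At t = 0.75 h (j=3): Q = (1.4/1)·36.1 + (2.5/1)·20.9 + (1.5/1)·6.2 + (3.4/1)·0.0 = 112 cfs.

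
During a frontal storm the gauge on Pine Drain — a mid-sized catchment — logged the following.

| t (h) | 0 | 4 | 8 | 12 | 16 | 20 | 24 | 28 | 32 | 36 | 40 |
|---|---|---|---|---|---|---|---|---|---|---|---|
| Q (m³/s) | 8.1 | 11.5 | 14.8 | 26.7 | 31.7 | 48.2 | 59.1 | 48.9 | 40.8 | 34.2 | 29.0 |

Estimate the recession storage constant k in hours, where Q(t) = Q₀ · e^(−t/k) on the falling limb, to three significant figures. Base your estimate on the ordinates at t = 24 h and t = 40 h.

k ≈ 22.5 h

On the falling limb, Q drops from 59.1 to 29.0 m³/s between t = 24 h and t = 40 h (Δt = 16 h).
k = −Δt / ln(Q₂/Q₁) = −16 / ln(29.0/59.1) = 22.5 h.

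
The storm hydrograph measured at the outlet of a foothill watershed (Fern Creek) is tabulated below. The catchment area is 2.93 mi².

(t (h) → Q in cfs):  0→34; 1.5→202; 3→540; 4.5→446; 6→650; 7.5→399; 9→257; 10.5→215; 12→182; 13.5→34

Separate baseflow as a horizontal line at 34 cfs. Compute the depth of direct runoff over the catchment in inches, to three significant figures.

d ≈ 2.08 in

Direct runoff: 0.0, 168.0, 506.0, 412.0, 616.0, 365.0, 223.0, 181.0, 148.0, 0.0 cfs; ΣQ_DR = 2619 cfs.
V = ΣQ_DR · Δt = 2619 × 5400 s = 1.414 × 10^7 ft³.
Over A = 2.93 mi², depth = V / A = 2.08 in.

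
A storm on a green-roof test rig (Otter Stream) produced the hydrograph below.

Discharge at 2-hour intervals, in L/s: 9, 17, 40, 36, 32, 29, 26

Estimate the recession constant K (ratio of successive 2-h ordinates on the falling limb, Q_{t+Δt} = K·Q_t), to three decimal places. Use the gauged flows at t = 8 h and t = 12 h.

K ≈ 0.901

Using the recession-limb readings at t = 8 h and t = 12 h: Q falls from 32 to 26 L/s over 2 intervals.
K = (Q₂/Q₁)^(1/2) = (26/32)^(1/2) = 0.901.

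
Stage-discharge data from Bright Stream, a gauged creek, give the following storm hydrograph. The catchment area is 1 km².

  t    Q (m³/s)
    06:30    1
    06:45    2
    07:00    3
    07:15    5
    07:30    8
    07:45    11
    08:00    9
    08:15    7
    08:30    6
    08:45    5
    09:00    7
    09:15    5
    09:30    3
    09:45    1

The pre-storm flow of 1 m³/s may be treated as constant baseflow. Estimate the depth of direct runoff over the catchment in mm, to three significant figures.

Direct runoff: 0.0, 1.0, 2.0, 4.0, 7.0, 10.0, 8.0, 6.0, 5.0, 4.0, 6.0, 4.0, 2.0, 0.0 m³/s; ΣQ_DR = 59.00 m³/s.
V = ΣQ_DR · Δt = 59.00 × 900 s = 53100 m³.
Over A = 1 km², depth = V / A = 53.1 mm.

d ≈ 53.1 mm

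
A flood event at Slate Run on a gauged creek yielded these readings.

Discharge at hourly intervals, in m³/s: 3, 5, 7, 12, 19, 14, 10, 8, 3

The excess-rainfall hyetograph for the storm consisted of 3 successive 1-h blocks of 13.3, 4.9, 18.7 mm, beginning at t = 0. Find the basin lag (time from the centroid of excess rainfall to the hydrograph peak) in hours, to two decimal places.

Centroid of excess rainfall: t_c = Σ P_i·t̄_i / ΣP_i = 1.6463 h (block centres at 0.5, 1.5, 2.5 h).
Hydrograph peak occurs at t = 4 h, so basin lag t_L = 4 − 1.6463 = 2.35 h.

t_L ≈ 2.35 h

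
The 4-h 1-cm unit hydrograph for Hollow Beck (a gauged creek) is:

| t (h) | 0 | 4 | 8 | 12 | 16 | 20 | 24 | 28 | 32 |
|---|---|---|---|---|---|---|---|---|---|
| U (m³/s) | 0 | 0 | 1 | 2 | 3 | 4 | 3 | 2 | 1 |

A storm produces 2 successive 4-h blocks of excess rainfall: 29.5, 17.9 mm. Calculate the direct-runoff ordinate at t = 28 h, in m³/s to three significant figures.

Q ≈ 11.3 m³/s

By discrete convolution, Q_j = Σ (P_i / 10 mm) · U_{j−i}.
At t = 28 h (j=7): Q = (29.5/10)·2 + (17.9/10)·3 = 11.3 m³/s.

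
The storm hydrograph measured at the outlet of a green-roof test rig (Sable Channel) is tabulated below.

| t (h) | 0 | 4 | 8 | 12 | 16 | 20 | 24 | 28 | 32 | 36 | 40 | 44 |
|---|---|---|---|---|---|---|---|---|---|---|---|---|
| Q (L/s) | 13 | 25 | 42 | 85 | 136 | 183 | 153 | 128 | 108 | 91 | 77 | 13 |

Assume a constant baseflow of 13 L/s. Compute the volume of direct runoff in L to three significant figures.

Direct-runoff ordinates (Q − Q_b): 0.0, 12.0, 29.0, 72.0, 123.0, 170.0, 140.0, 115.0, 95.0, 78.0, 64.0, 0.0 L/s.
ΣQ_DR = 898.0 L/s.
With Δt = 4 h = 14400 s, V = ΣQ_DR · Δt = 898.0 × 14400 = 1.29 × 10^7 L.

V ≈ 1.29 × 10^7 L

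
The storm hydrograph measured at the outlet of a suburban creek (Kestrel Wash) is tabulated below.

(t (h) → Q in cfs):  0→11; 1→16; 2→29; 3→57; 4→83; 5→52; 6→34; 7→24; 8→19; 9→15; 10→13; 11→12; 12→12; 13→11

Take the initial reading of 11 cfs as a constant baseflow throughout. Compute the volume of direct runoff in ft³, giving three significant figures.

V ≈ 8.42 × 10^5 ft³

Direct-runoff ordinates (Q − Q_b): 0.0, 5.0, 18.0, 46.0, 72.0, 41.0, 23.0, 13.0, 8.0, 4.0, 2.0, 1.0, 1.0, 0.0 cfs.
ΣQ_DR = 234.0 cfs.
With Δt = 1 h = 3600 s, V = ΣQ_DR · Δt = 234.0 × 3600 = 8.42 × 10^5 ft³.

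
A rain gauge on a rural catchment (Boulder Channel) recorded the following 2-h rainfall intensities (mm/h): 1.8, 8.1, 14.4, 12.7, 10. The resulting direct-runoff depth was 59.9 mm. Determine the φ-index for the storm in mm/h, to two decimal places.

φ ≈ 3.81 mm/h

Only the 4 blocks with intensity above φ contribute runoff: 8.1, 14.4, 12.7, 10 mm/h.
Σ(I−φ)·Δt = d  ⇒  (8.1+14.4+12.7+10 − 4φ)·2 = 59.9
φ = (45.20 − 59.9/2) / 4 = 3.81 mm/h.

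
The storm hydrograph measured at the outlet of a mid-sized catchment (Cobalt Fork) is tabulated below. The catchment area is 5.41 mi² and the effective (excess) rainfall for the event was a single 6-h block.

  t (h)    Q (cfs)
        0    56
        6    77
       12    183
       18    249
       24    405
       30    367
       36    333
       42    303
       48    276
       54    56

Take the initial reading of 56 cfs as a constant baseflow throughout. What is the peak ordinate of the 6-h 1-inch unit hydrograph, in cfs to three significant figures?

U_p ≈ 116 cfs

Direct runoff: 0.0, 21.0, 127.0, 193.0, 349.0, 311.0, 277.0, 247.0, 220.0, 0.0 cfs; ΣQ_DR = 1745 cfs, peak = 349.0 cfs.
Runoff depth d = ΣQ_DR·Δt / A = 1745 × 21600 / (5.41 mi²) = 2.999 in.
The 1-inch UH is the DRH scaled by (1 in)/d, so U_p = 349.0 × 1/2.999 = 116 cfs.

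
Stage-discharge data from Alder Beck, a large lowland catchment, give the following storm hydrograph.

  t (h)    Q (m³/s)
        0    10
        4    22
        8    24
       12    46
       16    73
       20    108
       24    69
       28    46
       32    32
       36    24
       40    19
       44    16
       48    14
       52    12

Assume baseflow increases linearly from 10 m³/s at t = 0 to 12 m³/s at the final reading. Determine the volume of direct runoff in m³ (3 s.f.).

Direct-runoff ordinates (Q − Q_b): 0.00, 11.85, 13.69, 35.54, 62.38, 97.23, 58.08, 34.92, 20.77, 12.62, 7.46, 4.31, 2.15, 0.00 m³/s.
ΣQ_DR = 361.0 m³/s.
With Δt = 4 h = 14400 s, V = ΣQ_DR · Δt = 361.0 × 14400 = 5.20 × 10^6 m³.

V ≈ 5.20 × 10^6 m³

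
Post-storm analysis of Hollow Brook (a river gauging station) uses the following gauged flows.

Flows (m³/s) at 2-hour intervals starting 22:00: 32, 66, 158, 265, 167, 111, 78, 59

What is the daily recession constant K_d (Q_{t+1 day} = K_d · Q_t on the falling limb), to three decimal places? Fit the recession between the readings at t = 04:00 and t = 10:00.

Between t = 04:00 and t = 10:00 the flow falls from 265 to 78 m³/s over 3×2 h = 6 h.
Per-interval ratio K = (78/265)^(1/3) = 0.6652; K_d = K^(24/2) = 0.008.

K_d ≈ 0.008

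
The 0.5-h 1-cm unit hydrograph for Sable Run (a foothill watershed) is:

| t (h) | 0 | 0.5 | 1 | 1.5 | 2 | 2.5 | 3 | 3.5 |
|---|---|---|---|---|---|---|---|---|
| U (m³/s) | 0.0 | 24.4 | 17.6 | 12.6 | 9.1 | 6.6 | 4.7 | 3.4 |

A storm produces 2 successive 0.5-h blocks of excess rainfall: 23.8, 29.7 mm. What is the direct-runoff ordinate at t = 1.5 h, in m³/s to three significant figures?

By discrete convolution, Q_j = Σ (P_i / 10 mm) · U_{j−i}.
At t = 1.5 h (j=3): Q = (23.8/10)·12.6 + (29.7/10)·17.6 = 82.3 m³/s.

Q ≈ 82.3 m³/s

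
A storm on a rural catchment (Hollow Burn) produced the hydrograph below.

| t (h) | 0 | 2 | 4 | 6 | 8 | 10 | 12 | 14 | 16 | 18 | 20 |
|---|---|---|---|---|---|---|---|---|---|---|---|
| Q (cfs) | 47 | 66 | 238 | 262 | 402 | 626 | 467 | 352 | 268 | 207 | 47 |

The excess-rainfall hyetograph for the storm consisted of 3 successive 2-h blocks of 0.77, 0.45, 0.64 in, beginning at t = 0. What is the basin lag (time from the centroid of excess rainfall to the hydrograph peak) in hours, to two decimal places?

Centroid of excess rainfall: t_c = Σ P_i·t̄_i / ΣP_i = 2.8602 h (block centres at 1, 3, 5 h).
Hydrograph peak occurs at t = 10 h, so basin lag t_L = 10 − 2.8602 = 7.14 h.

t_L ≈ 7.14 h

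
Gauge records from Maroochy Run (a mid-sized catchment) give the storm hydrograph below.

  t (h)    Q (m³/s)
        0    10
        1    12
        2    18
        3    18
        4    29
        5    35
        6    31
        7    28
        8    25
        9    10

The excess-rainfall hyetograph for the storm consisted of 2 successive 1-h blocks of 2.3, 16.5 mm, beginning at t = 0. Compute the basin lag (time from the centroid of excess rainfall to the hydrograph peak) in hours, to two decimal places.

t_L ≈ 3.62 h

Centroid of excess rainfall: t_c = Σ P_i·t̄_i / ΣP_i = 1.3777 h (block centres at 0.5, 1.5 h).
Hydrograph peak occurs at t = 5 h, so basin lag t_L = 5 − 1.3777 = 3.62 h.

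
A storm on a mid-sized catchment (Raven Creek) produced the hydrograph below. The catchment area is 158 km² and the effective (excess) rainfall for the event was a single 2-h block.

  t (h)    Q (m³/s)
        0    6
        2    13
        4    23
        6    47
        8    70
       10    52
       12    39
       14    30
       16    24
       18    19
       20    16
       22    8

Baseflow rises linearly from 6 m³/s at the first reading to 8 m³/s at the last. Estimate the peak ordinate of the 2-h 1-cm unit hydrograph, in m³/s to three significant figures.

Direct runoff: 0.00, 6.82, 16.64, 40.45, 63.27, 45.09, 31.91, 22.73, 16.55, 11.36, 8.18, 0.00 m³/s; ΣQ_DR = 263.0 m³/s, peak = 63.27 m³/s.
Runoff depth d = ΣQ_DR·Δt / A = 263.0 × 7200 / (158 km²) = 11.98 mm.
The 1-cm UH is the DRH scaled by (10 mm)/d, so U_p = 63.27 × 10/11.98 = 52.8 m³/s.

U_p ≈ 52.8 m³/s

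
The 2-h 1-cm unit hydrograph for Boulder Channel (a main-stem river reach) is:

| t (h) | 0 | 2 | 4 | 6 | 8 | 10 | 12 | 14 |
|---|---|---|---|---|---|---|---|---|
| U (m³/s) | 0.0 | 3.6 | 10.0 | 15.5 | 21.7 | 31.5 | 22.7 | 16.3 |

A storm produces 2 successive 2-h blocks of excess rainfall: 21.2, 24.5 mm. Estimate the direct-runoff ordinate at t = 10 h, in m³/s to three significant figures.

By discrete convolution, Q_j = Σ (P_i / 10 mm) · U_{j−i}.
At t = 10 h (j=5): Q = (21.2/10)·31.5 + (24.5/10)·21.7 = 120 m³/s.

Q ≈ 120 m³/s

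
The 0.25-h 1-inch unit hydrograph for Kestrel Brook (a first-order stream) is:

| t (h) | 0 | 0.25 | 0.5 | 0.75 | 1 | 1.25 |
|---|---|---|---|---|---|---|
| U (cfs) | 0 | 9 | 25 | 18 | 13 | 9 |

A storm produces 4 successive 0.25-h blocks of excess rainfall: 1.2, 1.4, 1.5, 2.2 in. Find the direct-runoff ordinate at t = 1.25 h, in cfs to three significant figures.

By discrete convolution, Q_j = Σ (P_i / 1 in) · U_{j−i}.
At t = 1.25 h (j=5): Q = (1.2/1)·9 + (1.4/1)·13 + (1.5/1)·18 + (2.2/1)·25 = 111 cfs.

Q ≈ 111 cfs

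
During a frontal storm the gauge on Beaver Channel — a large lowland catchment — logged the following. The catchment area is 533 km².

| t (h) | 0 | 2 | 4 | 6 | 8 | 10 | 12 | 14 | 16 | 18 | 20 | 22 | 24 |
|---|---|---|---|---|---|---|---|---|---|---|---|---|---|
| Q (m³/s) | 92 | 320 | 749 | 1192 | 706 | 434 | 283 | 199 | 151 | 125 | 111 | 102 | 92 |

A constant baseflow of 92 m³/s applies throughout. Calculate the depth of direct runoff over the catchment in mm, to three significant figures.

d ≈ 45.4 mm

Direct runoff: 0.0, 228.0, 657.0, 1100.0, 614.0, 342.0, 191.0, 107.0, 59.0, 33.0, 19.0, 10.0, 0.0 m³/s; ΣQ_DR = 3360 m³/s.
V = ΣQ_DR · Δt = 3360 × 7200 s = 2.419 × 10^7 m³.
Over A = 533 km², depth = V / A = 45.4 mm.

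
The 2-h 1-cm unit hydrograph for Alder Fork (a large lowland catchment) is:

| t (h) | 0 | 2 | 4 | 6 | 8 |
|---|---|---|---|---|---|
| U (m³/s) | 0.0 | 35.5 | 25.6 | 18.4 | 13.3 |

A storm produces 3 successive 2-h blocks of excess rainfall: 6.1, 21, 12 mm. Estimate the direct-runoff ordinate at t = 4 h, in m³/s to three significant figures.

By discrete convolution, Q_j = Σ (P_i / 10 mm) · U_{j−i}.
At t = 4 h (j=2): Q = (6.1/10)·25.6 + (21/10)·35.5 + (12/10)·0.0 = 90.2 m³/s.

Q ≈ 90.2 m³/s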